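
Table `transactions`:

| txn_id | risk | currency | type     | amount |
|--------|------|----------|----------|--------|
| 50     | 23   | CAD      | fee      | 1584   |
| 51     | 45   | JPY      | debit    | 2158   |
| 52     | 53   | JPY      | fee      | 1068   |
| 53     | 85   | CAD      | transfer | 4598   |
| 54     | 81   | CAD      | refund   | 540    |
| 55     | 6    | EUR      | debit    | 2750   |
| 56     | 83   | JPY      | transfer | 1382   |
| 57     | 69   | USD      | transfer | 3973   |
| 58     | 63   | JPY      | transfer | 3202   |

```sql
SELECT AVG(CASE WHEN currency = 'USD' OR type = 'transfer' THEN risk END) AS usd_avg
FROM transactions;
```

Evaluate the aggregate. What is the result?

75

txn_id=50: ✗
txn_id=51: ✗
txn_id=52: ✗
txn_id=53: ✓ → 85
txn_id=54: ✗
txn_id=55: ✗
txn_id=56: ✓ → 83
txn_id=57: ✓ → 69
txn_id=58: ✓ → 63
usd_avg = (85 + 83 + 69 + 63) / 4 = 75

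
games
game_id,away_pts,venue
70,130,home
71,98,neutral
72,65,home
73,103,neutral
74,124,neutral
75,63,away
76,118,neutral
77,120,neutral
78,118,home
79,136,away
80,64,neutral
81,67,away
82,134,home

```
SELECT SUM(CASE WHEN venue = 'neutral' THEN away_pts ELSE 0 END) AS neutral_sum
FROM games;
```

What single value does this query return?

game_id=70: ✗
game_id=71: ✓ → 98
game_id=72: ✗
game_id=73: ✓ → 103
game_id=74: ✓ → 124
game_id=75: ✗
game_id=76: ✓ → 118
game_id=77: ✓ → 120
game_id=78: ✗
game_id=79: ✗
game_id=80: ✓ → 64
game_id=81: ✗
game_id=82: ✗
neutral_sum = 98 + 103 + 124 + 118 + 120 + 64 = 627

627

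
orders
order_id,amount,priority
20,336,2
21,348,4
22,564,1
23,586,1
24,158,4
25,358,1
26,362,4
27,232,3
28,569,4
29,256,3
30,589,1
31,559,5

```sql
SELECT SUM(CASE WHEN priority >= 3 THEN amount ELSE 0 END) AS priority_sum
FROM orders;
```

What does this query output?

2484

order_id=20: ✗
order_id=21: ✓ → 348
order_id=22: ✗
order_id=23: ✗
order_id=24: ✓ → 158
order_id=25: ✗
order_id=26: ✓ → 362
order_id=27: ✓ → 232
order_id=28: ✓ → 569
order_id=29: ✓ → 256
order_id=30: ✗
order_id=31: ✓ → 559
priority_sum = 348 + 158 + 362 + 232 + 569 + 256 + 559 = 2484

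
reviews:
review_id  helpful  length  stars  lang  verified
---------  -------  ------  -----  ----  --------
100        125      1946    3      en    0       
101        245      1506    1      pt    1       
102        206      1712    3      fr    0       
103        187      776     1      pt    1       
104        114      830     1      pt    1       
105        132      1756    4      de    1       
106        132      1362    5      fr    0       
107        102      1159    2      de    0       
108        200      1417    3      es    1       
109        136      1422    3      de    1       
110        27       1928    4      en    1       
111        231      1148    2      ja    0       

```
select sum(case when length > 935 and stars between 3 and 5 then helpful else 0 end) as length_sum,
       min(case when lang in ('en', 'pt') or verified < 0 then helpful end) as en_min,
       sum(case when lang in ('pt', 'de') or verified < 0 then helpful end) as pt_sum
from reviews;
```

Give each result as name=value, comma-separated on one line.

[length_sum: length > 935 and stars between 3 and 5]
review_id=100: ✓ → 125
review_id=101: ✗
review_id=102: ✓ → 206
review_id=103: ✗
review_id=104: ✗
review_id=105: ✓ → 132
review_id=106: ✓ → 132
review_id=107: ✗
review_id=108: ✓ → 200
review_id=109: ✓ → 136
review_id=110: ✓ → 27
review_id=111: ✗
length_sum = 125 + 206 + 132 + 132 + 200 + 136 + 27 = 958
—
[en_min: lang in ('en', 'pt') or verified < 0]
review_id=100: ✓ → 125
review_id=101: ✓ → 245
review_id=102: ✗
review_id=103: ✓ → 187
review_id=104: ✓ → 114
review_id=105: ✗
review_id=106: ✗
review_id=107: ✗
review_id=108: ✗
review_id=109: ✗
review_id=110: ✓ → 27
review_id=111: ✗
en_min = MIN(125, 245, 187, 114, 27) = 27
—
[pt_sum: lang in ('pt', 'de') or verified < 0]
review_id=100: ✗
review_id=101: ✓ → 245
review_id=102: ✗
review_id=103: ✓ → 187
review_id=104: ✓ → 114
review_id=105: ✓ → 132
review_id=106: ✗
review_id=107: ✓ → 102
review_id=108: ✗
review_id=109: ✓ → 136
review_id=110: ✗
review_id=111: ✗
pt_sum = 245 + 187 + 114 + 132 + 102 + 136 = 916

length_sum=958, en_min=27, pt_sum=916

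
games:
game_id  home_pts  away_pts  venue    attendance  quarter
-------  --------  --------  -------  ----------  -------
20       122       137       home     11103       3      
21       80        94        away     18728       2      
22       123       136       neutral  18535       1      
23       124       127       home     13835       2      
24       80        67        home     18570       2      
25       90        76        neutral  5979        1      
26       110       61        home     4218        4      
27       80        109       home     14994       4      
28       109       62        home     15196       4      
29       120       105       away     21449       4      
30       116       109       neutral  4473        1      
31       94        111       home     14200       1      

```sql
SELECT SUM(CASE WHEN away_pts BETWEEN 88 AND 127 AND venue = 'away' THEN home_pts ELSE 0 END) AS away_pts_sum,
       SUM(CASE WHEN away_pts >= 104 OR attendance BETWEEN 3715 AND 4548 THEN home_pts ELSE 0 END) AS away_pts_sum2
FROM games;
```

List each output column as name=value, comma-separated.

away_pts_sum=200, away_pts_sum2=889

[away_pts_sum: away_pts BETWEEN 88 AND 127 AND venue = 'away']
game_id=20: ✗
game_id=21: ✓ → 80
game_id=22: ✗
game_id=23: ✗
game_id=24: ✗
game_id=25: ✗
game_id=26: ✗
game_id=27: ✗
game_id=28: ✗
game_id=29: ✓ → 120
game_id=30: ✗
game_id=31: ✗
away_pts_sum = 80 + 120 = 200
—
[away_pts_sum2: away_pts >= 104 OR attendance BETWEEN 3715 AND 4548]
game_id=20: ✓ → 122
game_id=21: ✗
game_id=22: ✓ → 123
game_id=23: ✓ → 124
game_id=24: ✗
game_id=25: ✗
game_id=26: ✓ → 110
game_id=27: ✓ → 80
game_id=28: ✗
game_id=29: ✓ → 120
game_id=30: ✓ → 116
game_id=31: ✓ → 94
away_pts_sum2 = 122 + 123 + 124 + 110 + 80 + 120 + 116 + 94 = 889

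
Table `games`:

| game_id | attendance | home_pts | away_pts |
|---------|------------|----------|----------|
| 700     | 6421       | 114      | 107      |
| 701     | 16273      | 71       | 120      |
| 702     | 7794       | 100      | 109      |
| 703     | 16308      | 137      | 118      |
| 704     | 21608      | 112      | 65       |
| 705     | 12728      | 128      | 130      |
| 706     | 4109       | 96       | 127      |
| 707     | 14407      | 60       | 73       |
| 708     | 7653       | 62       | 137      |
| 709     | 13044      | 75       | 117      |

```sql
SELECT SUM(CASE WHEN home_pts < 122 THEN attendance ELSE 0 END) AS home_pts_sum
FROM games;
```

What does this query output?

91309

game_id=700: ✓ → 6421
game_id=701: ✓ → 16273
game_id=702: ✓ → 7794
game_id=703: ✗
game_id=704: ✓ → 21608
game_id=705: ✗
game_id=706: ✓ → 4109
game_id=707: ✓ → 14407
game_id=708: ✓ → 7653
game_id=709: ✓ → 13044
home_pts_sum = 6421 + 16273 + 7794 + 21608 + 4109 + 14407 + 7653 + 13044 = 91309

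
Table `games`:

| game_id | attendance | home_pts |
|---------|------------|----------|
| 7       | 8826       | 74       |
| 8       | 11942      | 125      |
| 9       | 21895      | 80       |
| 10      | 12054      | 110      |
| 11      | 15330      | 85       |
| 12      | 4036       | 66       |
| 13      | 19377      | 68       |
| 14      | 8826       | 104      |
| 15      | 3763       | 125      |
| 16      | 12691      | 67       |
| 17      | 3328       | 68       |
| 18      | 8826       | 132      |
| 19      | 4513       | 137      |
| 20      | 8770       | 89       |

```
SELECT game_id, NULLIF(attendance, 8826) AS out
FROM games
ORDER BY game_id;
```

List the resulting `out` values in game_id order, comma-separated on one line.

game_id=7: attendance=8826 vs 8826: equal → NULL
game_id=8: attendance=11942 vs 8826: differ → 11942
game_id=9: attendance=21895 vs 8826: differ → 21895
game_id=10: attendance=12054 vs 8826: differ → 12054
game_id=11: attendance=15330 vs 8826: differ → 15330
game_id=12: attendance=4036 vs 8826: differ → 4036
game_id=13: attendance=19377 vs 8826: differ → 19377
game_id=14: attendance=8826 vs 8826: equal → NULL
game_id=15: attendance=3763 vs 8826: differ → 3763
game_id=16: attendance=12691 vs 8826: differ → 12691
game_id=17: attendance=3328 vs 8826: differ → 3328
game_id=18: attendance=8826 vs 8826: equal → NULL
game_id=19: attendance=4513 vs 8826: differ → 4513
game_id=20: attendance=8770 vs 8826: differ → 8770

NULL, 11942, 21895, 12054, 15330, 4036, 19377, NULL, 3763, 12691, 3328, NULL, 4513, 8770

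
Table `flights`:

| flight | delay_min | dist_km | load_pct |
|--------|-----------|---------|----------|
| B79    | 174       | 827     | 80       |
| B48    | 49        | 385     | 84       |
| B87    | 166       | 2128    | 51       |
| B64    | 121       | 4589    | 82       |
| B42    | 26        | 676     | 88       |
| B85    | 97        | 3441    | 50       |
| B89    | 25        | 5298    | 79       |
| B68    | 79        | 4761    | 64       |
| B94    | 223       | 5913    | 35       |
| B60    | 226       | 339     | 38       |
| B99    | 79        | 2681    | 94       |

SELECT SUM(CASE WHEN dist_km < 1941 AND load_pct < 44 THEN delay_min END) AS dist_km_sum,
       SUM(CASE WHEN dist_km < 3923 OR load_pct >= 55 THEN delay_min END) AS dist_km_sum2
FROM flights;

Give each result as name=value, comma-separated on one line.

[dist_km_sum: dist_km < 1941 AND load_pct < 44]
flight=B79: ✗
flight=B48: ✗
flight=B87: ✗
flight=B64: ✗
flight=B42: ✗
flight=B85: ✗
flight=B89: ✗
flight=B68: ✗
flight=B94: ✗
flight=B60: ✓ → 226
flight=B99: ✗
dist_km_sum = 226
—
[dist_km_sum2: dist_km < 3923 OR load_pct >= 55]
flight=B79: ✓ → 174
flight=B48: ✓ → 49
flight=B87: ✓ → 166
flight=B64: ✓ → 121
flight=B42: ✓ → 26
flight=B85: ✓ → 97
flight=B89: ✓ → 25
flight=B68: ✓ → 79
flight=B94: ✗
flight=B60: ✓ → 226
flight=B99: ✓ → 79
dist_km_sum2 = 174 + 49 + 166 + 121 + 26 + 97 + 25 + 79 + 226 + 79 = 1042

dist_km_sum=226, dist_km_sum2=1042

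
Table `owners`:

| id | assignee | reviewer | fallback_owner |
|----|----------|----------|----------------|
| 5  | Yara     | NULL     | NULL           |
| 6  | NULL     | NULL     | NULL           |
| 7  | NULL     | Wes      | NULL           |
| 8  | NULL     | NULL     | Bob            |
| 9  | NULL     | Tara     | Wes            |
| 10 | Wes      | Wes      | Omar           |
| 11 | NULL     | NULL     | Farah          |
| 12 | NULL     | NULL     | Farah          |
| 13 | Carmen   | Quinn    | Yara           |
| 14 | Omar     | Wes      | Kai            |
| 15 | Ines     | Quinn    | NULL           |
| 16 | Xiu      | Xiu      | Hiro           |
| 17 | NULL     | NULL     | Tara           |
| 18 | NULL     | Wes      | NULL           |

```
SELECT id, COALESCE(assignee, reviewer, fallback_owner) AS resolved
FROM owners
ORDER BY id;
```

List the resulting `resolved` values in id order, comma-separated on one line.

Yara, NULL, Wes, Bob, Tara, Wes, Farah, Farah, Carmen, Omar, Ines, Xiu, Tara, Wes

id=5: assignee=Yara → Yara
id=6: assignee=NULL, reviewer=NULL, fallback_owner=NULL (all NULL) → NULL
id=7: assignee=NULL, reviewer=Wes → Wes
id=8: assignee=NULL, reviewer=NULL, fallback_owner=Bob → Bob
id=9: assignee=NULL, reviewer=Tara → Tara
id=10: assignee=Wes → Wes
id=11: assignee=NULL, reviewer=NULL, fallback_owner=Farah → Farah
id=12: assignee=NULL, reviewer=NULL, fallback_owner=Farah → Farah
id=13: assignee=Carmen → Carmen
id=14: assignee=Omar → Omar
id=15: assignee=Ines → Ines
id=16: assignee=Xiu → Xiu
id=17: assignee=NULL, reviewer=NULL, fallback_owner=Tara → Tara
id=18: assignee=NULL, reviewer=Wes → Wes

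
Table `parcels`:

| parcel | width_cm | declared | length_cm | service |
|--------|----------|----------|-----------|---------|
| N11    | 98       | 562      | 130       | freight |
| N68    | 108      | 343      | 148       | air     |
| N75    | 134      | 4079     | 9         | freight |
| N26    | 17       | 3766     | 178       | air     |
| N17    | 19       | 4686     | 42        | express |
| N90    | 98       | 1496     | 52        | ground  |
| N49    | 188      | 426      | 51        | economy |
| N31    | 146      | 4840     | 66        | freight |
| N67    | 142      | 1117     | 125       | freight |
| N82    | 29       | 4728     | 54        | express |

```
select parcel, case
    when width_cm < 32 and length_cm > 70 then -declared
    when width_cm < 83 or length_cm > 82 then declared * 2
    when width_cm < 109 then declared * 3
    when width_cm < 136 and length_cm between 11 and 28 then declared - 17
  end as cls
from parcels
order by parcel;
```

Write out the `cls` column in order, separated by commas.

1124, 9372, -3766, NULL, NULL, 2234, 686, NULL, 9456, 4488

parcel=N11: width_cm < 83 or length_cm > 82 → 1124
parcel=N17: width_cm < 83 or length_cm > 82 → 9372
parcel=N26: width_cm < 32 and length_cm > 70 → -3766
parcel=N31: (no match → NULL) → NULL
parcel=N49: (no match → NULL) → NULL
parcel=N67: width_cm < 83 or length_cm > 82 → 2234
parcel=N68: width_cm < 83 or length_cm > 82 → 686
parcel=N75: (no match → NULL) → NULL
parcel=N82: width_cm < 83 or length_cm > 82 → 9456
parcel=N90: width_cm < 109 → 4488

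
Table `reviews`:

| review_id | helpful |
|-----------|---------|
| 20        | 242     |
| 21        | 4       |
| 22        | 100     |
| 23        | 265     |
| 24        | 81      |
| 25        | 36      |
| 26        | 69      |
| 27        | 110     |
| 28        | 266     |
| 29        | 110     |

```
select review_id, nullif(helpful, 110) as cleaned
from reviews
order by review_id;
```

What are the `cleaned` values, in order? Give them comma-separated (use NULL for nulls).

review_id=20: helpful=242 vs 110: differ → 242
review_id=21: helpful=4 vs 110: differ → 4
review_id=22: helpful=100 vs 110: differ → 100
review_id=23: helpful=265 vs 110: differ → 265
review_id=24: helpful=81 vs 110: differ → 81
review_id=25: helpful=36 vs 110: differ → 36
review_id=26: helpful=69 vs 110: differ → 69
review_id=27: helpful=110 vs 110: equal → NULL
review_id=28: helpful=266 vs 110: differ → 266
review_id=29: helpful=110 vs 110: equal → NULL

242, 4, 100, 265, 81, 36, 69, NULL, 266, NULL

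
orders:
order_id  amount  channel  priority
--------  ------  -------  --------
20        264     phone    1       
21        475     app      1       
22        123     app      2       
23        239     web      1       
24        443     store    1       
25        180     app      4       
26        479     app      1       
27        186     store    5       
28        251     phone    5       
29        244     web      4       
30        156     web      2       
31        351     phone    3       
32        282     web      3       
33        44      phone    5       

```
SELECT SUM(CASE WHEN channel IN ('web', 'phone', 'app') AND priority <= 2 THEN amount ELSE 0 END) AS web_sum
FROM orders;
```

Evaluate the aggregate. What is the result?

order_id=20: ✓ → 264
order_id=21: ✓ → 475
order_id=22: ✓ → 123
order_id=23: ✓ → 239
order_id=24: ✗
order_id=25: ✗
order_id=26: ✓ → 479
order_id=27: ✗
order_id=28: ✗
order_id=29: ✗
order_id=30: ✓ → 156
order_id=31: ✗
order_id=32: ✗
order_id=33: ✗
web_sum = 264 + 475 + 123 + 239 + 479 + 156 = 1736

1736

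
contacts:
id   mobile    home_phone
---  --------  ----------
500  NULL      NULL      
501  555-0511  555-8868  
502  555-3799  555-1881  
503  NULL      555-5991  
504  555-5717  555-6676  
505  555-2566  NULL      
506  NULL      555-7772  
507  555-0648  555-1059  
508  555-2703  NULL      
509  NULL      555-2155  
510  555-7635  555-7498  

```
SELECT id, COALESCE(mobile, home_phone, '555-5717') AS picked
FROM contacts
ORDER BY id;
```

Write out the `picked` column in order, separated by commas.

555-5717, 555-0511, 555-3799, 555-5991, 555-5717, 555-2566, 555-7772, 555-0648, 555-2703, 555-2155, 555-7635

id=500: mobile=NULL, home_phone=NULL, → literal 555-5717 → 555-5717
id=501: mobile=555-0511 → 555-0511
id=502: mobile=555-3799 → 555-3799
id=503: mobile=NULL, home_phone=555-5991 → 555-5991
id=504: mobile=555-5717 → 555-5717
id=505: mobile=555-2566 → 555-2566
id=506: mobile=NULL, home_phone=555-7772 → 555-7772
id=507: mobile=555-0648 → 555-0648
id=508: mobile=555-2703 → 555-2703
id=509: mobile=NULL, home_phone=555-2155 → 555-2155
id=510: mobile=555-7635 → 555-7635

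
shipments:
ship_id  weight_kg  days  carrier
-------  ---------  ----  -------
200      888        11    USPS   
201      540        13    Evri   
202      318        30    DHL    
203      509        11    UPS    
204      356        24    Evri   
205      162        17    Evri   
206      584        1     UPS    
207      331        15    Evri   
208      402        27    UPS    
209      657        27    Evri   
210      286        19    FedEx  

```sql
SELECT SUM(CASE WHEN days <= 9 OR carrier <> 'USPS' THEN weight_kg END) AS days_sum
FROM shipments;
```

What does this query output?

ship_id=200: ✗
ship_id=201: ✓ → 540
ship_id=202: ✓ → 318
ship_id=203: ✓ → 509
ship_id=204: ✓ → 356
ship_id=205: ✓ → 162
ship_id=206: ✓ → 584
ship_id=207: ✓ → 331
ship_id=208: ✓ → 402
ship_id=209: ✓ → 657
ship_id=210: ✓ → 286
days_sum = 540 + 318 + 509 + 356 + 162 + 584 + 331 + 402 + 657 + 286 = 4145

4145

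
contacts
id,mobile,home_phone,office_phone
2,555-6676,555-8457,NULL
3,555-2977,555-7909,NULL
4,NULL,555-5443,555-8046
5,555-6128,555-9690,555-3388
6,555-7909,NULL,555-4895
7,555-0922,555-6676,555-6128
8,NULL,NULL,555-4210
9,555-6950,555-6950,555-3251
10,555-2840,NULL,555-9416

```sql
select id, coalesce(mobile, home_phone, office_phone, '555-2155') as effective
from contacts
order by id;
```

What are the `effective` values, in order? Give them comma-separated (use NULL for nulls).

id=2: mobile=555-6676 → 555-6676
id=3: mobile=555-2977 → 555-2977
id=4: mobile=NULL, home_phone=555-5443 → 555-5443
id=5: mobile=555-6128 → 555-6128
id=6: mobile=555-7909 → 555-7909
id=7: mobile=555-0922 → 555-0922
id=8: mobile=NULL, home_phone=NULL, office_phone=555-4210 → 555-4210
id=9: mobile=555-6950 → 555-6950
id=10: mobile=555-2840 → 555-2840

555-6676, 555-2977, 555-5443, 555-6128, 555-7909, 555-0922, 555-4210, 555-6950, 555-2840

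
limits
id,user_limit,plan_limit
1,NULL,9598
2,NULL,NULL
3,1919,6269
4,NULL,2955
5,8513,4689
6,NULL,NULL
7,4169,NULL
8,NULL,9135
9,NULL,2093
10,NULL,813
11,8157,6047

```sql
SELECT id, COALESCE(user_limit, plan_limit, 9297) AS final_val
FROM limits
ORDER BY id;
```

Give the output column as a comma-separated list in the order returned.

id=1: user_limit=NULL, plan_limit=9598 → 9598
id=2: user_limit=NULL, plan_limit=NULL, → literal 9297 → 9297
id=3: user_limit=1919 → 1919
id=4: user_limit=NULL, plan_limit=2955 → 2955
id=5: user_limit=8513 → 8513
id=6: user_limit=NULL, plan_limit=NULL, → literal 9297 → 9297
id=7: user_limit=4169 → 4169
id=8: user_limit=NULL, plan_limit=9135 → 9135
id=9: user_limit=NULL, plan_limit=2093 → 2093
id=10: user_limit=NULL, plan_limit=813 → 813
id=11: user_limit=8157 → 8157

9598, 9297, 1919, 2955, 8513, 9297, 4169, 9135, 2093, 813, 8157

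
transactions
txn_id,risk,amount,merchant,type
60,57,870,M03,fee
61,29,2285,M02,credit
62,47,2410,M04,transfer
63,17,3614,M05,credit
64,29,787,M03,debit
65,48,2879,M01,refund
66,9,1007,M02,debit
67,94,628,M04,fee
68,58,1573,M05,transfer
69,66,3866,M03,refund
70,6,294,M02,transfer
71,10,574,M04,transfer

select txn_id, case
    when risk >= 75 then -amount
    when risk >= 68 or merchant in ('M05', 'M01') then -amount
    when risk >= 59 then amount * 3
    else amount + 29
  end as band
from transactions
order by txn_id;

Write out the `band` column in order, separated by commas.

txn_id=60: ELSE → 899
txn_id=61: ELSE → 2314
txn_id=62: ELSE → 2439
txn_id=63: risk >= 68 or merchant in ('M05', 'M01') → -3614
txn_id=64: ELSE → 816
txn_id=65: risk >= 68 or merchant in ('M05', 'M01') → -2879
txn_id=66: ELSE → 1036
txn_id=67: risk >= 75 → -628
txn_id=68: risk >= 68 or merchant in ('M05', 'M01') → -1573
txn_id=69: risk >= 59 → 11598
txn_id=70: ELSE → 323
txn_id=71: ELSE → 603

899, 2314, 2439, -3614, 816, -2879, 1036, -628, -1573, 11598, 323, 603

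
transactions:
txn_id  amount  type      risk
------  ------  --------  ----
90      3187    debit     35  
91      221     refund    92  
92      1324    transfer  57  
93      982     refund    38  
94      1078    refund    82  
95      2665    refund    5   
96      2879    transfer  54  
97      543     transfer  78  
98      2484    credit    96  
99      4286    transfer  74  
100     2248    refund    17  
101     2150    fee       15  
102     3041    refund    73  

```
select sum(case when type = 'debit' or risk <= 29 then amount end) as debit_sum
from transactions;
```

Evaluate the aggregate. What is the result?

10250

txn_id=90: ✓ → 3187
txn_id=91: ✗
txn_id=92: ✗
txn_id=93: ✗
txn_id=94: ✗
txn_id=95: ✓ → 2665
txn_id=96: ✗
txn_id=97: ✗
txn_id=98: ✗
txn_id=99: ✗
txn_id=100: ✓ → 2248
txn_id=101: ✓ → 2150
txn_id=102: ✗
debit_sum = 3187 + 2665 + 2248 + 2150 = 10250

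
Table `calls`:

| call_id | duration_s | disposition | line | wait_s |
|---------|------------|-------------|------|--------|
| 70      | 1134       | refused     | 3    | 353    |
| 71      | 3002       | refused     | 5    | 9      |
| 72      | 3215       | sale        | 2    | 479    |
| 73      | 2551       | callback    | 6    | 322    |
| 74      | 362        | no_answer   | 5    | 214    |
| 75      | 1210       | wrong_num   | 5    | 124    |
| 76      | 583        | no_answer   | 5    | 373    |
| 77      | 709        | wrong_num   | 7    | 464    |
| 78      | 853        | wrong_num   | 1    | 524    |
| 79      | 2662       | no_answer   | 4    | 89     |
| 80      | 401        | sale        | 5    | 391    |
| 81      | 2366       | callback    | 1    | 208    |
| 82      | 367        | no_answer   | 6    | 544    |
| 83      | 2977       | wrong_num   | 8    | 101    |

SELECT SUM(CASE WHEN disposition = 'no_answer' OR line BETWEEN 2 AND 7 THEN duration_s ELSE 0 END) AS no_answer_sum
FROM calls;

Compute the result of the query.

call_id=70: ✓ → 1134
call_id=71: ✓ → 3002
call_id=72: ✓ → 3215
call_id=73: ✓ → 2551
call_id=74: ✓ → 362
call_id=75: ✓ → 1210
call_id=76: ✓ → 583
call_id=77: ✓ → 709
call_id=78: ✗
call_id=79: ✓ → 2662
call_id=80: ✓ → 401
call_id=81: ✗
call_id=82: ✓ → 367
call_id=83: ✗
no_answer_sum = 1134 + 3002 + 3215 + 2551 + 362 + 1210 + 583 + 709 + 2662 + 401 + 367 = 16196

16196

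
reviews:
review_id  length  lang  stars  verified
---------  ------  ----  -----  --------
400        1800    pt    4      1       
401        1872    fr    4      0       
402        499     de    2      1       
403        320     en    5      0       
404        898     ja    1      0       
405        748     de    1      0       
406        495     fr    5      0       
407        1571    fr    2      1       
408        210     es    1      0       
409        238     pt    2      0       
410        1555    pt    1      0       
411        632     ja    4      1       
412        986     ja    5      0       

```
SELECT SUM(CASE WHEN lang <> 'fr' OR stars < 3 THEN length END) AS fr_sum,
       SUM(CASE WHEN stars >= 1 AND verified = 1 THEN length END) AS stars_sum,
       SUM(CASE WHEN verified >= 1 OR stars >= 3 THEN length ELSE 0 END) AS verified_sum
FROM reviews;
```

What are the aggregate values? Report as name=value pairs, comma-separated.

fr_sum=9457, stars_sum=4502, verified_sum=8175

[fr_sum: lang <> 'fr' OR stars < 3]
review_id=400: ✓ → 1800
review_id=401: ✗
review_id=402: ✓ → 499
review_id=403: ✓ → 320
review_id=404: ✓ → 898
review_id=405: ✓ → 748
review_id=406: ✗
review_id=407: ✓ → 1571
review_id=408: ✓ → 210
review_id=409: ✓ → 238
review_id=410: ✓ → 1555
review_id=411: ✓ → 632
review_id=412: ✓ → 986
fr_sum = 1800 + 499 + 320 + 898 + 748 + 1571 + 210 + 238 + 1555 + 632 + 986 = 9457
—
[stars_sum: stars >= 1 AND verified = 1]
review_id=400: ✓ → 1800
review_id=401: ✗
review_id=402: ✓ → 499
review_id=403: ✗
review_id=404: ✗
review_id=405: ✗
review_id=406: ✗
review_id=407: ✓ → 1571
review_id=408: ✗
review_id=409: ✗
review_id=410: ✗
review_id=411: ✓ → 632
review_id=412: ✗
stars_sum = 1800 + 499 + 1571 + 632 = 4502
—
[verified_sum: verified >= 1 OR stars >= 3]
review_id=400: ✓ → 1800
review_id=401: ✓ → 1872
review_id=402: ✓ → 499
review_id=403: ✓ → 320
review_id=404: ✗
review_id=405: ✗
review_id=406: ✓ → 495
review_id=407: ✓ → 1571
review_id=408: ✗
review_id=409: ✗
review_id=410: ✗
review_id=411: ✓ → 632
review_id=412: ✓ → 986
verified_sum = 1800 + 1872 + 499 + 320 + 495 + 1571 + 632 + 986 = 8175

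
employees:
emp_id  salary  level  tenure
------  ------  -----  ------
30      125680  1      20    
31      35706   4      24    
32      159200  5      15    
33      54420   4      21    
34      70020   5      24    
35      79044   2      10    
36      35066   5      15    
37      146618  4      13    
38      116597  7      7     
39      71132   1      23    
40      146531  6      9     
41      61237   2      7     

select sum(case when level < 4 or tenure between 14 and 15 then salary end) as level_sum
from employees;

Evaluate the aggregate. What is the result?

emp_id=30: ✓ → 125680
emp_id=31: ✗
emp_id=32: ✓ → 159200
emp_id=33: ✗
emp_id=34: ✗
emp_id=35: ✓ → 79044
emp_id=36: ✓ → 35066
emp_id=37: ✗
emp_id=38: ✗
emp_id=39: ✓ → 71132
emp_id=40: ✗
emp_id=41: ✓ → 61237
level_sum = 125680 + 159200 + 79044 + 35066 + 71132 + 61237 = 531359

531359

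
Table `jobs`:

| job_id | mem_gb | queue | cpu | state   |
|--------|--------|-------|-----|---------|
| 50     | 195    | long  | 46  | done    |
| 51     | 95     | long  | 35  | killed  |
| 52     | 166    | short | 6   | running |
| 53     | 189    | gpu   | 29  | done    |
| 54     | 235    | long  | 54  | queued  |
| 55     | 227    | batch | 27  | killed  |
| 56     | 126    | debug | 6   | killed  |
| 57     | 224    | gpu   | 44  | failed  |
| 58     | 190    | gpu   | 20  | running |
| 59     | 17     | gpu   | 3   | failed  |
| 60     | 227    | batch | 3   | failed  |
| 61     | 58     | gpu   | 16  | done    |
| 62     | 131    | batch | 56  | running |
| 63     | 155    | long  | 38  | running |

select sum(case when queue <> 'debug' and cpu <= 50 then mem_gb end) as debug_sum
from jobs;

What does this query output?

job_id=50: ✓ → 195
job_id=51: ✓ → 95
job_id=52: ✓ → 166
job_id=53: ✓ → 189
job_id=54: ✗
job_id=55: ✓ → 227
job_id=56: ✗
job_id=57: ✓ → 224
job_id=58: ✓ → 190
job_id=59: ✓ → 17
job_id=60: ✓ → 227
job_id=61: ✓ → 58
job_id=62: ✗
job_id=63: ✓ → 155
debug_sum = 195 + 95 + 166 + 189 + 227 + 224 + 190 + 17 + 227 + 58 + 155 = 1743

1743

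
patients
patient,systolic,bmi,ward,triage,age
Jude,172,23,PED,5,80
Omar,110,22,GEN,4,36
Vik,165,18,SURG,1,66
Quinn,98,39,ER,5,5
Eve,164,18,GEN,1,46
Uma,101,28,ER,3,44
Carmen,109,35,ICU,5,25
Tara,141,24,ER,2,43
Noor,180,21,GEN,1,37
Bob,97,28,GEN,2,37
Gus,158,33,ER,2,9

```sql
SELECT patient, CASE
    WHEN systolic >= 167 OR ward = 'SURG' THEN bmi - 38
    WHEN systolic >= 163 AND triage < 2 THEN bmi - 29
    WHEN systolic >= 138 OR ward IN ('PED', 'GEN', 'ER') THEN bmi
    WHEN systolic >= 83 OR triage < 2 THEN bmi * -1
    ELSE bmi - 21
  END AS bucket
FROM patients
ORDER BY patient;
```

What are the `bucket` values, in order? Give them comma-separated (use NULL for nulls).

patient=Bob: systolic >= 138 OR ward IN ('PED', 'GEN', 'ER') → 28
patient=Carmen: systolic >= 83 OR triage < 2 → -35
patient=Eve: systolic >= 163 AND triage < 2 → -11
patient=Gus: systolic >= 138 OR ward IN ('PED', 'GEN', 'ER') → 33
patient=Jude: systolic >= 167 OR ward = 'SURG' → -15
patient=Noor: systolic >= 167 OR ward = 'SURG' → -17
patient=Omar: systolic >= 138 OR ward IN ('PED', 'GEN', 'ER') → 22
patient=Quinn: systolic >= 138 OR ward IN ('PED', 'GEN', 'ER') → 39
patient=Tara: systolic >= 138 OR ward IN ('PED', 'GEN', 'ER') → 24
patient=Uma: systolic >= 138 OR ward IN ('PED', 'GEN', 'ER') → 28
patient=Vik: systolic >= 167 OR ward = 'SURG' → -20

28, -35, -11, 33, -15, -17, 22, 39, 24, 28, -20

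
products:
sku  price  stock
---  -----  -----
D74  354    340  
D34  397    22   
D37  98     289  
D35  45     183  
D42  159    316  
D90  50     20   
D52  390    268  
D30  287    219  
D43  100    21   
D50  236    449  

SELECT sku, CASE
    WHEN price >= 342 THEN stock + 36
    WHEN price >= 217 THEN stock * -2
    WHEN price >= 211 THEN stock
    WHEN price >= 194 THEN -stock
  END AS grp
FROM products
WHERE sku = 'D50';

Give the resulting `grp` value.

sku = D50: price=236, stock=449.
price >= 342 → false
price >= 217 → true → -898

-898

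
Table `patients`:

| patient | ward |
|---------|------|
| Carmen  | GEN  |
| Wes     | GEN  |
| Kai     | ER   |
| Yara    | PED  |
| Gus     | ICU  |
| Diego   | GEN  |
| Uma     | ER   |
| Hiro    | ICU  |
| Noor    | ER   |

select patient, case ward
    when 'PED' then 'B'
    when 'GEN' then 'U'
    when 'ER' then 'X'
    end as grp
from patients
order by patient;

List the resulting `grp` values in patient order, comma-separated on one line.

patient=Carmen: ward='GEN' → U
patient=Diego: ward='GEN' → U
patient=Gus: (no match → NULL) → NULL
patient=Hiro: (no match → NULL) → NULL
patient=Kai: ward='ER' → X
patient=Noor: ward='ER' → X
patient=Uma: ward='ER' → X
patient=Wes: ward='GEN' → U
patient=Yara: ward='PED' → B

U, U, NULL, NULL, X, X, X, U, B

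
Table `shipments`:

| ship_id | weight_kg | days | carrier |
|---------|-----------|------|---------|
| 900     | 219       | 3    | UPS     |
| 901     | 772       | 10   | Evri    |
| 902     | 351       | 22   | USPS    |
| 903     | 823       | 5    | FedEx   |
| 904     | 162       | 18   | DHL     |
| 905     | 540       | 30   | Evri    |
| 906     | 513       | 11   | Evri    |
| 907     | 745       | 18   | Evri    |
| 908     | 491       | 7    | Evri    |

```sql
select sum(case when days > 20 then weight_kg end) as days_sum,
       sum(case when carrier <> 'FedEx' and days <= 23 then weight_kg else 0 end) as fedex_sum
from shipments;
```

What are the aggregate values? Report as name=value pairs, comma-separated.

days_sum=891, fedex_sum=3253

[days_sum: days > 20]
ship_id=900: ✗
ship_id=901: ✗
ship_id=902: ✓ → 351
ship_id=903: ✗
ship_id=904: ✗
ship_id=905: ✓ → 540
ship_id=906: ✗
ship_id=907: ✗
ship_id=908: ✗
days_sum = 351 + 540 = 891
—
[fedex_sum: carrier <> 'FedEx' and days <= 23]
ship_id=900: ✓ → 219
ship_id=901: ✓ → 772
ship_id=902: ✓ → 351
ship_id=903: ✗
ship_id=904: ✓ → 162
ship_id=905: ✗
ship_id=906: ✓ → 513
ship_id=907: ✓ → 745
ship_id=908: ✓ → 491
fedex_sum = 219 + 772 + 351 + 162 + 513 + 745 + 491 = 3253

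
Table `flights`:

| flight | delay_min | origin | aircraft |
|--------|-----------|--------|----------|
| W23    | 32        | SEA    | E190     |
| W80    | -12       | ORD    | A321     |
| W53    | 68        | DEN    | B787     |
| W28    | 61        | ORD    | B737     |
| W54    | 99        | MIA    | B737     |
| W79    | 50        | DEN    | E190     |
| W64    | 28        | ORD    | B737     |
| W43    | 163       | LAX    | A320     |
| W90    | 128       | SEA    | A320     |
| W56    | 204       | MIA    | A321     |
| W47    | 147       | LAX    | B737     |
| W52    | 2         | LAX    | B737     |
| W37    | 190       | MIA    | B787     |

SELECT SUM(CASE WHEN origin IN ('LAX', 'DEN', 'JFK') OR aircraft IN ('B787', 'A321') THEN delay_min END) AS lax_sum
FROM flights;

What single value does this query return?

flight=W23: ✗
flight=W80: ✓ → -12
flight=W53: ✓ → 68
flight=W28: ✗
flight=W54: ✗
flight=W79: ✓ → 50
flight=W64: ✗
flight=W43: ✓ → 163
flight=W90: ✗
flight=W56: ✓ → 204
flight=W47: ✓ → 147
flight=W52: ✓ → 2
flight=W37: ✓ → 190
lax_sum = -12 + 68 + 50 + 163 + 204 + 147 + 2 + 190 = 812

812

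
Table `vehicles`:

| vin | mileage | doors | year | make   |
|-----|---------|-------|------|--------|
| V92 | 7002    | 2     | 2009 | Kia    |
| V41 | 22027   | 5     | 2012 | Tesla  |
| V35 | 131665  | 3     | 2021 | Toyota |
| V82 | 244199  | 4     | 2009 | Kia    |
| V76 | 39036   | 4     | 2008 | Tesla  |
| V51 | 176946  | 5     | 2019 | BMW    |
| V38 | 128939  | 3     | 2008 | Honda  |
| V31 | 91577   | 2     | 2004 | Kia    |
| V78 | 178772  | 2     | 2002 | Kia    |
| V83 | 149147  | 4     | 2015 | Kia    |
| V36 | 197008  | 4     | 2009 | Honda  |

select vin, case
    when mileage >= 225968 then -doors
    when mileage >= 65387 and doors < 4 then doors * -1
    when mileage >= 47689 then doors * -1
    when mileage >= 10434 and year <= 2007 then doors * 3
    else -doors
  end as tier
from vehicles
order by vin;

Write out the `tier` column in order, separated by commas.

-2, -3, -4, -3, -5, -5, -4, -2, -4, -4, -2

vin=V31: mileage >= 65387 and doors < 4 → -2
vin=V35: mileage >= 65387 and doors < 4 → -3
vin=V36: mileage >= 47689 → -4
vin=V38: mileage >= 65387 and doors < 4 → -3
vin=V41: ELSE → -5
vin=V51: mileage >= 47689 → -5
vin=V76: ELSE → -4
vin=V78: mileage >= 65387 and doors < 4 → -2
vin=V82: mileage >= 225968 → -4
vin=V83: mileage >= 47689 → -4
vin=V92: ELSE → -2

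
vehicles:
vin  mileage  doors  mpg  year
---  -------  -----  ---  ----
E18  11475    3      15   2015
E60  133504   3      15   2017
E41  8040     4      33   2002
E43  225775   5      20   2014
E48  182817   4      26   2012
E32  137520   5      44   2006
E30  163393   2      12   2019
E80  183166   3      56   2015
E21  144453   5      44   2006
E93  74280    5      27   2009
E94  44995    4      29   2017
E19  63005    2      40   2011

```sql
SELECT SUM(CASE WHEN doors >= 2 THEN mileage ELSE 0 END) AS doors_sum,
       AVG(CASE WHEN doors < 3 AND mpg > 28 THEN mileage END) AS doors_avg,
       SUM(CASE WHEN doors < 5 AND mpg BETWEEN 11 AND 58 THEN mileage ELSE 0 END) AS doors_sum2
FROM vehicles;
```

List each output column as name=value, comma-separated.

[doors_sum: doors >= 2]
vin=E18: ✓ → 11475
vin=E60: ✓ → 133504
vin=E41: ✓ → 8040
vin=E43: ✓ → 225775
vin=E48: ✓ → 182817
vin=E32: ✓ → 137520
vin=E30: ✓ → 163393
vin=E80: ✓ → 183166
vin=E21: ✓ → 144453
vin=E93: ✓ → 74280
vin=E94: ✓ → 44995
vin=E19: ✓ → 63005
doors_sum = 11475 + 133504 + 8040 + 225775 + 182817 + 137520 + 163393 + 183166 + 144453 + 74280 + 44995 + 63005 = 1372423
—
[doors_avg: doors < 3 AND mpg > 28]
vin=E18: ✗
vin=E60: ✗
vin=E41: ✗
vin=E43: ✗
vin=E48: ✗
vin=E32: ✗
vin=E30: ✗
vin=E80: ✗
vin=E21: ✗
vin=E93: ✗
vin=E94: ✗
vin=E19: ✓ → 63005
doors_avg = 63005
—
[doors_sum2: doors < 5 AND mpg BETWEEN 11 AND 58]
vin=E18: ✓ → 11475
vin=E60: ✓ → 133504
vin=E41: ✓ → 8040
vin=E43: ✗
vin=E48: ✓ → 182817
vin=E32: ✗
vin=E30: ✓ → 163393
vin=E80: ✓ → 183166
vin=E21: ✗
vin=E93: ✗
vin=E94: ✓ → 44995
vin=E19: ✓ → 63005
doors_sum2 = 11475 + 133504 + 8040 + 182817 + 163393 + 183166 + 44995 + 63005 = 790395

doors_sum=1372423, doors_avg=63005, doors_sum2=790395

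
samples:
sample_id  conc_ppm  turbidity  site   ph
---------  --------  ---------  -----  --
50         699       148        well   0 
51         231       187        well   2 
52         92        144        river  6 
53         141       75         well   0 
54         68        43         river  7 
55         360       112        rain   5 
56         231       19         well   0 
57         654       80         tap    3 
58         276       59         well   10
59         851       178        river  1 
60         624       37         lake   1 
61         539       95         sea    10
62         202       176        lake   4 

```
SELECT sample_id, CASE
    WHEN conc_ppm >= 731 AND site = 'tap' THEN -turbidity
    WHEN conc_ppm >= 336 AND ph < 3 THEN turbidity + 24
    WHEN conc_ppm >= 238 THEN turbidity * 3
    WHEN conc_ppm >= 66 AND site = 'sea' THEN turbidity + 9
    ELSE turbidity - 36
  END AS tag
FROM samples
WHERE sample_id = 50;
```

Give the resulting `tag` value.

sample_id = 50: conc_ppm=699, turbidity=148, site=well, ph=0.
conc_ppm >= 731 AND site = 'tap' → false
conc_ppm >= 336 AND ph < 3 → true → 172

172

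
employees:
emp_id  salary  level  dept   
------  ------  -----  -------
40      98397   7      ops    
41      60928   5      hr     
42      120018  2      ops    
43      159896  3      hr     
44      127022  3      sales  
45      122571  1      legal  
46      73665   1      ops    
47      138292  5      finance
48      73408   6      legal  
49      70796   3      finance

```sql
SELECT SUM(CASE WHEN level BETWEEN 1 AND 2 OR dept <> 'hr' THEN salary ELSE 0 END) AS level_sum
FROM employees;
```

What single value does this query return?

824169

emp_id=40: ✓ → 98397
emp_id=41: ✗
emp_id=42: ✓ → 120018
emp_id=43: ✗
emp_id=44: ✓ → 127022
emp_id=45: ✓ → 122571
emp_id=46: ✓ → 73665
emp_id=47: ✓ → 138292
emp_id=48: ✓ → 73408
emp_id=49: ✓ → 70796
level_sum = 98397 + 120018 + 127022 + 122571 + 73665 + 138292 + 73408 + 70796 = 824169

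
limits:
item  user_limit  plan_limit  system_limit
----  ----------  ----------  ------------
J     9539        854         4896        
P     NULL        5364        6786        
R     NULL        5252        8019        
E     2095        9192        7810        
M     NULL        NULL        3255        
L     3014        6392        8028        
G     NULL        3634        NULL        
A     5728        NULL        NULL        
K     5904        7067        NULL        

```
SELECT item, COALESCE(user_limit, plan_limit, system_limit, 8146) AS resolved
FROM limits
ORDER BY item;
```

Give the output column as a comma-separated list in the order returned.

item=A: user_limit=5728 → 5728
item=E: user_limit=2095 → 2095
item=G: user_limit=NULL, plan_limit=3634 → 3634
item=J: user_limit=9539 → 9539
item=K: user_limit=5904 → 5904
item=L: user_limit=3014 → 3014
item=M: user_limit=NULL, plan_limit=NULL, system_limit=3255 → 3255
item=P: user_limit=NULL, plan_limit=5364 → 5364
item=R: user_limit=NULL, plan_limit=5252 → 5252

5728, 2095, 3634, 9539, 5904, 3014, 3255, 5364, 5252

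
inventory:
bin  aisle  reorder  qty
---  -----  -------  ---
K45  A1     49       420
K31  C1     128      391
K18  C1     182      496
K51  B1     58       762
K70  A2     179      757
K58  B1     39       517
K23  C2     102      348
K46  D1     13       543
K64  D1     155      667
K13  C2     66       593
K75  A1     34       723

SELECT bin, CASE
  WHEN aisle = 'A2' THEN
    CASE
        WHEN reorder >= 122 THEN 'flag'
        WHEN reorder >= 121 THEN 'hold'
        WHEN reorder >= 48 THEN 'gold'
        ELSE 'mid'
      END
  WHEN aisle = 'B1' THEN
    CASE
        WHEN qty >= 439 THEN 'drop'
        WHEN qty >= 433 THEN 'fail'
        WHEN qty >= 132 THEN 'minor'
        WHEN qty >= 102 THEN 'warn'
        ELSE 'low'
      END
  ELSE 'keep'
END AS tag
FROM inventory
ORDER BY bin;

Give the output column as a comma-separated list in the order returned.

bin=K13: aisle='C2' → outer ELSE → keep
bin=K18: aisle='C1' → outer ELSE → keep
bin=K23: aisle='C2' → outer ELSE → keep
bin=K31: aisle='C1' → outer ELSE → keep
bin=K45: aisle='A1' → outer ELSE → keep
bin=K46: aisle='D1' → outer ELSE → keep
bin=K51: aisle='B1' → inner[qty >= 439] → drop
bin=K58: aisle='B1' → inner[qty >= 439] → drop
bin=K64: aisle='D1' → outer ELSE → keep
bin=K70: aisle='A2' → inner[reorder >= 122] → flag
bin=K75: aisle='A1' → outer ELSE → keep

keep, keep, keep, keep, keep, keep, drop, drop, keep, flag, keep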